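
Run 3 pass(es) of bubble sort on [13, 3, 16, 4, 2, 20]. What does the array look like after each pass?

After pass 1: [3, 13, 4, 2, 16, 20] (3 swaps)
After pass 2: [3, 4, 2, 13, 16, 20] (2 swaps)
After pass 3: [3, 2, 4, 13, 16, 20] (1 swaps)
Total swaps: 6


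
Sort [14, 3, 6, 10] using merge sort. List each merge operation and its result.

Divide and conquer:
  Merge [14] + [3] -> [3, 14]
  Merge [6] + [10] -> [6, 10]
  Merge [3, 14] + [6, 10] -> [3, 6, 10, 14]


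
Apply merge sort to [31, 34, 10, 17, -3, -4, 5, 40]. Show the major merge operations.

Divide and conquer:
  Merge [31] + [34] -> [31, 34]
  Merge [10] + [17] -> [10, 17]
  Merge [31, 34] + [10, 17] -> [10, 17, 31, 34]
  Merge [-3] + [-4] -> [-4, -3]
  Merge [5] + [40] -> [5, 40]
  Merge [-4, -3] + [5, 40] -> [-4, -3, 5, 40]
  Merge [10, 17, 31, 34] + [-4, -3, 5, 40] -> [-4, -3, 5, 10, 17, 31, 34, 40]


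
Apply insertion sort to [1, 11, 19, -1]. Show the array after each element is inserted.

First element 1 is already 'sorted'
Insert 11: shifted 0 elements -> [1, 11, 19, -1]
Insert 19: shifted 0 elements -> [1, 11, 19, -1]
Insert -1: shifted 3 elements -> [-1, 1, 11, 19]


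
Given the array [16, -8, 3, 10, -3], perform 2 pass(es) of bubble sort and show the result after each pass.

After pass 1: [-8, 3, 10, -3, 16] (4 swaps)
After pass 2: [-8, 3, -3, 10, 16] (1 swaps)
Total swaps: 5


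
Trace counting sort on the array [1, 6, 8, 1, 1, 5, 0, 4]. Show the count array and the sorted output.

Count array: [1, 3, 0, 0, 1, 1, 1, 0, 1]
(count[i] = number of elements equal to i)
Cumulative count: [1, 4, 4, 4, 5, 6, 7, 7, 8]
Sorted: [0, 1, 1, 1, 4, 5, 6, 8]


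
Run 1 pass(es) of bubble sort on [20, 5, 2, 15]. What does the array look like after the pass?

After pass 1: [5, 2, 15, 20] (3 swaps)
Total swaps: 3


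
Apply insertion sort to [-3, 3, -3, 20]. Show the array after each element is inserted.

First element -3 is already 'sorted'
Insert 3: shifted 0 elements -> [-3, 3, -3, 20]
Insert -3: shifted 1 elements -> [-3, -3, 3, 20]
Insert 20: shifted 0 elements -> [-3, -3, 3, 20]


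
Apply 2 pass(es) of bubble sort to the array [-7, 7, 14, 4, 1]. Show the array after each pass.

After pass 1: [-7, 7, 4, 1, 14] (2 swaps)
After pass 2: [-7, 4, 1, 7, 14] (2 swaps)
Total swaps: 4


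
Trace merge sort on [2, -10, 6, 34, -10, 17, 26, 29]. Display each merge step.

Divide and conquer:
  Merge [2] + [-10] -> [-10, 2]
  Merge [6] + [34] -> [6, 34]
  Merge [-10, 2] + [6, 34] -> [-10, 2, 6, 34]
  Merge [-10] + [17] -> [-10, 17]
  Merge [26] + [29] -> [26, 29]
  Merge [-10, 17] + [26, 29] -> [-10, 17, 26, 29]
  Merge [-10, 2, 6, 34] + [-10, 17, 26, 29] -> [-10, -10, 2, 6, 17, 26, 29, 34]


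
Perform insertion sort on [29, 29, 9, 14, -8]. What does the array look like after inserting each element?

First element 29 is already 'sorted'
Insert 29: shifted 0 elements -> [29, 29, 9, 14, -8]
Insert 9: shifted 2 elements -> [9, 29, 29, 14, -8]
Insert 14: shifted 2 elements -> [9, 14, 29, 29, -8]
Insert -8: shifted 4 elements -> [-8, 9, 14, 29, 29]


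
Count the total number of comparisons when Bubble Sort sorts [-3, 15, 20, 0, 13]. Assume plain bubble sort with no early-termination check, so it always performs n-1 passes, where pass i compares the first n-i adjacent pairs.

Pass 1: compare adjacent pairs (0,1)..(3,4) = 4 comparison(s), 2 swap(s) -> [-3, 15, 0, 13, 20]
Pass 2: compare adjacent pairs (0,1)..(2,3) = 3 comparison(s), 2 swap(s) -> [-3, 0, 13, 15, 20]
Pass 3: compare adjacent pairs (0,1)..(1,2) = 2 comparison(s), 0 swap(s) -> [-3, 0, 13, 15, 20]
Pass 4: compare adjacent pairs (0,1)..(0,1) = 1 comparison(s), 0 swap(s) -> [-3, 0, 13, 15, 20]
Total comparisons: 4 + 3 + 2 + 1 = 10


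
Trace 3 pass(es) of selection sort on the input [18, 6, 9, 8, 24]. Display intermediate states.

Pass 1: Select minimum 6 at index 1, swap -> [6, 18, 9, 8, 24]
Pass 2: Select minimum 8 at index 3, swap -> [6, 8, 9, 18, 24]
Pass 3: Select minimum 9 at index 2, swap -> [6, 8, 9, 18, 24]


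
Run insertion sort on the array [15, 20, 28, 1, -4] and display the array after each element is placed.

First element 15 is already 'sorted'
Insert 20: shifted 0 elements -> [15, 20, 28, 1, -4]
Insert 28: shifted 0 elements -> [15, 20, 28, 1, -4]
Insert 1: shifted 3 elements -> [1, 15, 20, 28, -4]
Insert -4: shifted 4 elements -> [-4, 1, 15, 20, 28]


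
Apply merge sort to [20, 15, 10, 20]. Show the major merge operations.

Divide and conquer:
  Merge [20] + [15] -> [15, 20]
  Merge [10] + [20] -> [10, 20]
  Merge [15, 20] + [10, 20] -> [10, 15, 20, 20]


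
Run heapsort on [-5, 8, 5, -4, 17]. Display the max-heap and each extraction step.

Build heap: [17, 8, 5, -4, -5]
Extract 17: [8, -4, 5, -5, 17]
Extract 8: [5, -4, -5, 8, 17]
Extract 5: [-4, -5, 5, 8, 17]
Extract -4: [-5, -4, 5, 8, 17]


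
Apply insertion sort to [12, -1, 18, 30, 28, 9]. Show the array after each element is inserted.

First element 12 is already 'sorted'
Insert -1: shifted 1 elements -> [-1, 12, 18, 30, 28, 9]
Insert 18: shifted 0 elements -> [-1, 12, 18, 30, 28, 9]
Insert 30: shifted 0 elements -> [-1, 12, 18, 30, 28, 9]
Insert 28: shifted 1 elements -> [-1, 12, 18, 28, 30, 9]
Insert 9: shifted 4 elements -> [-1, 9, 12, 18, 28, 30]


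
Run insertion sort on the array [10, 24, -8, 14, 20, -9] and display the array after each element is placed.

First element 10 is already 'sorted'
Insert 24: shifted 0 elements -> [10, 24, -8, 14, 20, -9]
Insert -8: shifted 2 elements -> [-8, 10, 24, 14, 20, -9]
Insert 14: shifted 1 elements -> [-8, 10, 14, 24, 20, -9]
Insert 20: shifted 1 elements -> [-8, 10, 14, 20, 24, -9]
Insert -9: shifted 5 elements -> [-9, -8, 10, 14, 20, 24]


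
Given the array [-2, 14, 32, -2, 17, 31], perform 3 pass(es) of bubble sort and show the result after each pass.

After pass 1: [-2, 14, -2, 17, 31, 32] (3 swaps)
After pass 2: [-2, -2, 14, 17, 31, 32] (1 swaps)
After pass 3: [-2, -2, 14, 17, 31, 32] (0 swaps)
Total swaps: 4


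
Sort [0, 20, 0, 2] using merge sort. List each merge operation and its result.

Divide and conquer:
  Merge [0] + [20] -> [0, 20]
  Merge [0] + [2] -> [0, 2]
  Merge [0, 20] + [0, 2] -> [0, 0, 2, 20]


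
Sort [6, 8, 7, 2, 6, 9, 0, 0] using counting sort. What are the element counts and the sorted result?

Count array: [2, 0, 1, 0, 0, 0, 2, 1, 1, 1]
(count[i] = number of elements equal to i)
Cumulative count: [2, 2, 3, 3, 3, 3, 5, 6, 7, 8]
Sorted: [0, 0, 2, 6, 6, 7, 8, 9]


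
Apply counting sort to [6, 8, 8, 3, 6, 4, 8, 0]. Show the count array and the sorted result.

Count array: [1, 0, 0, 1, 1, 0, 2, 0, 3]
(count[i] = number of elements equal to i)
Cumulative count: [1, 1, 1, 2, 3, 3, 5, 5, 8]
Sorted: [0, 3, 4, 6, 6, 8, 8, 8]


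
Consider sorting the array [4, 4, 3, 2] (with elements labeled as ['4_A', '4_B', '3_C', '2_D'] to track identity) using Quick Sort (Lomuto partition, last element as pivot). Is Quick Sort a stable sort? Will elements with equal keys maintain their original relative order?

Trace Quick Sort on the labeled array (the key is the number; the letter only tracks identity):
  Partition indices 0..3 around pivot 2_D -> [2_D, 4_B, 3_C, 4_A]
  Partition indices 1..3 around pivot 4_A -> [2_D, 4_B, 3_C, 4_A]
  Partition indices 1..2 around pivot 3_C -> [2_D, 3_C, 4_B, 4_A]
Final order: [2_D, 3_C, 4_B, 4_A]
Equal keys:
  value 4: originally 4_A, 4_B; after sorting 4_B, 4_A -> order changed
Equal keys were reordered, so Quick Sort is not stable: partition swaps elements across long distances and can reorder equal keys. (One such input is enough; an unstable sort may happen to preserve order on other inputs, but it gives no guarantee.)
Answer: Not stable


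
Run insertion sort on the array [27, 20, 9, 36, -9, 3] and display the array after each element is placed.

First element 27 is already 'sorted'
Insert 20: shifted 1 elements -> [20, 27, 9, 36, -9, 3]
Insert 9: shifted 2 elements -> [9, 20, 27, 36, -9, 3]
Insert 36: shifted 0 elements -> [9, 20, 27, 36, -9, 3]
Insert -9: shifted 4 elements -> [-9, 9, 20, 27, 36, 3]
Insert 3: shifted 4 elements -> [-9, 3, 9, 20, 27, 36]


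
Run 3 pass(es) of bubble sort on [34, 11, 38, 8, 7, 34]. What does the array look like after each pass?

After pass 1: [11, 34, 8, 7, 34, 38] (4 swaps)
After pass 2: [11, 8, 7, 34, 34, 38] (2 swaps)
After pass 3: [8, 7, 11, 34, 34, 38] (2 swaps)
Total swaps: 8


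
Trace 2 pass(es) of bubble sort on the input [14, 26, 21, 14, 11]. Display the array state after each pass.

After pass 1: [14, 21, 14, 11, 26] (3 swaps)
After pass 2: [14, 14, 11, 21, 26] (2 swaps)
Total swaps: 5


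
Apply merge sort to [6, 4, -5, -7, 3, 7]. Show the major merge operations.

Divide and conquer:
  Merge [4] + [-5] -> [-5, 4]
  Merge [6] + [-5, 4] -> [-5, 4, 6]
  Merge [3] + [7] -> [3, 7]
  Merge [-7] + [3, 7] -> [-7, 3, 7]
  Merge [-5, 4, 6] + [-7, 3, 7] -> [-7, -5, 3, 4, 6, 7]


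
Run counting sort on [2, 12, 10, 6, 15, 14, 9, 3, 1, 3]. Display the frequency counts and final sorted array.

Count array: [0, 1, 1, 2, 0, 0, 1, 0, 0, 1, 1, 0, 1, 0, 1, 1]
(count[i] = number of elements equal to i)
Cumulative count: [0, 1, 2, 4, 4, 4, 5, 5, 5, 6, 7, 7, 8, 8, 9, 10]
Sorted: [1, 2, 3, 3, 6, 9, 10, 12, 14, 15]


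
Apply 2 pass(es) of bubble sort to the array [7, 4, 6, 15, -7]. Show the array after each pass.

After pass 1: [4, 6, 7, -7, 15] (3 swaps)
After pass 2: [4, 6, -7, 7, 15] (1 swaps)
Total swaps: 4


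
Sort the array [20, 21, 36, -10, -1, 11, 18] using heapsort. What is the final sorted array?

Build heap: [36, 21, 20, -10, -1, 11, 18]
Extract 36: [21, 18, 20, -10, -1, 11, 36]
Extract 21: [20, 18, 11, -10, -1, 21, 36]
Extract 20: [18, -1, 11, -10, 20, 21, 36]
Extract 18: [11, -1, -10, 18, 20, 21, 36]
Extract 11: [-1, -10, 11, 18, 20, 21, 36]
Extract -1: [-10, -1, 11, 18, 20, 21, 36]


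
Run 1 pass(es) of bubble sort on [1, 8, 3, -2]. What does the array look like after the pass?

After pass 1: [1, 3, -2, 8] (2 swaps)
Total swaps: 2


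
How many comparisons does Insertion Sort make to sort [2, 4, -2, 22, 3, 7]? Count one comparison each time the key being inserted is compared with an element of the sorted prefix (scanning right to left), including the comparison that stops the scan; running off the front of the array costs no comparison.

Insert 4: 2 <= 4 (stop) = 1 comparison(s) -> [2, 4, -2, 22, 3, 7]
Insert -2: 4 > -2 (shift), 2 > -2 (shift), reached front = 2 comparison(s) -> [-2, 2, 4, 22, 3, 7]
Insert 22: 4 <= 22 (stop) = 1 comparison(s) -> [-2, 2, 4, 22, 3, 7]
Insert 3: 22 > 3 (shift), 4 > 3 (shift), 2 <= 3 (stop) = 3 comparison(s) -> [-2, 2, 3, 4, 22, 7]
Insert 7: 22 > 7 (shift), 4 <= 7 (stop) = 2 comparison(s) -> [-2, 2, 3, 4, 7, 22]
Total comparisons: 1 + 2 + 1 + 3 + 2 = 9


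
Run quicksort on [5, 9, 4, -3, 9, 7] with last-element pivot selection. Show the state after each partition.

Partition 1: pivot=7 at index 3 -> [5, 4, -3, 7, 9, 9]
Partition 2: pivot=-3 at index 0 -> [-3, 4, 5, 7, 9, 9]
Partition 3: pivot=5 at index 2 -> [-3, 4, 5, 7, 9, 9]
Partition 4: pivot=9 at index 5 -> [-3, 4, 5, 7, 9, 9]


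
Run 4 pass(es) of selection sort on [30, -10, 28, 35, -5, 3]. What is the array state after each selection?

Pass 1: Select minimum -10 at index 1, swap -> [-10, 30, 28, 35, -5, 3]
Pass 2: Select minimum -5 at index 4, swap -> [-10, -5, 28, 35, 30, 3]
Pass 3: Select minimum 3 at index 5, swap -> [-10, -5, 3, 35, 30, 28]
Pass 4: Select minimum 28 at index 5, swap -> [-10, -5, 3, 28, 30, 35]


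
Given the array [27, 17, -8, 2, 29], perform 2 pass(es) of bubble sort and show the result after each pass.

After pass 1: [17, -8, 2, 27, 29] (3 swaps)
After pass 2: [-8, 2, 17, 27, 29] (2 swaps)
Total swaps: 5


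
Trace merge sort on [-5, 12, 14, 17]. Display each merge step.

Divide and conquer:
  Merge [-5] + [12] -> [-5, 12]
  Merge [14] + [17] -> [14, 17]
  Merge [-5, 12] + [14, 17] -> [-5, 12, 14, 17]


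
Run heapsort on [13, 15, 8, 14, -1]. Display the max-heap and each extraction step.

Build heap: [15, 14, 8, 13, -1]
Extract 15: [14, 13, 8, -1, 15]
Extract 14: [13, -1, 8, 14, 15]
Extract 13: [8, -1, 13, 14, 15]
Extract 8: [-1, 8, 13, 14, 15]


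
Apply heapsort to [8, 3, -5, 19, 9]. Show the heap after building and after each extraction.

Build heap: [19, 9, -5, 3, 8]
Extract 19: [9, 8, -5, 3, 19]
Extract 9: [8, 3, -5, 9, 19]
Extract 8: [3, -5, 8, 9, 19]
Extract 3: [-5, 3, 8, 9, 19]


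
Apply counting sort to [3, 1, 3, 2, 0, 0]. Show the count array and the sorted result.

Count array: [2, 1, 1, 2]
(count[i] = number of elements equal to i)
Cumulative count: [2, 3, 4, 6]
Sorted: [0, 0, 1, 2, 3, 3]


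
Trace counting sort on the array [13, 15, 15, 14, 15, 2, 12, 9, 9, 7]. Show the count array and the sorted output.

Count array: [0, 0, 1, 0, 0, 0, 0, 1, 0, 2, 0, 0, 1, 1, 1, 3]
(count[i] = number of elements equal to i)
Cumulative count: [0, 0, 1, 1, 1, 1, 1, 2, 2, 4, 4, 4, 5, 6, 7, 10]
Sorted: [2, 7, 9, 9, 12, 13, 14, 15, 15, 15]


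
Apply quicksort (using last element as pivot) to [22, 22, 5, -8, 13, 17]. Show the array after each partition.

Partition 1: pivot=17 at index 3 -> [5, -8, 13, 17, 22, 22]
Partition 2: pivot=13 at index 2 -> [5, -8, 13, 17, 22, 22]
Partition 3: pivot=-8 at index 0 -> [-8, 5, 13, 17, 22, 22]
Partition 4: pivot=22 at index 5 -> [-8, 5, 13, 17, 22, 22]


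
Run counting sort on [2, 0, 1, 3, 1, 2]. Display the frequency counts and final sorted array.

Count array: [1, 2, 2, 1]
(count[i] = number of elements equal to i)
Cumulative count: [1, 3, 5, 6]
Sorted: [0, 1, 1, 2, 2, 3]


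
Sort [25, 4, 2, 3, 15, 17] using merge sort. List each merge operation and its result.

Divide and conquer:
  Merge [4] + [2] -> [2, 4]
  Merge [25] + [2, 4] -> [2, 4, 25]
  Merge [15] + [17] -> [15, 17]
  Merge [3] + [15, 17] -> [3, 15, 17]
  Merge [2, 4, 25] + [3, 15, 17] -> [2, 3, 4, 15, 17, 25]


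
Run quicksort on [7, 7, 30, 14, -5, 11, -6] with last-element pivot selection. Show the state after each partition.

Partition 1: pivot=-6 at index 0 -> [-6, 7, 30, 14, -5, 11, 7]
Partition 2: pivot=7 at index 3 -> [-6, 7, -5, 7, 30, 11, 14]
Partition 3: pivot=-5 at index 1 -> [-6, -5, 7, 7, 30, 11, 14]
Partition 4: pivot=14 at index 5 -> [-6, -5, 7, 7, 11, 14, 30]


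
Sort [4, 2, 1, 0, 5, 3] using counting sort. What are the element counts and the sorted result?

Count array: [1, 1, 1, 1, 1, 1]
(count[i] = number of elements equal to i)
Cumulative count: [1, 2, 3, 4, 5, 6]
Sorted: [0, 1, 2, 3, 4, 5]


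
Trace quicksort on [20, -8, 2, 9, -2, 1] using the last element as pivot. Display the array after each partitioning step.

Partition 1: pivot=1 at index 2 -> [-8, -2, 1, 9, 20, 2]
Partition 2: pivot=-2 at index 1 -> [-8, -2, 1, 9, 20, 2]
Partition 3: pivot=2 at index 3 -> [-8, -2, 1, 2, 20, 9]
Partition 4: pivot=9 at index 4 -> [-8, -2, 1, 2, 9, 20]


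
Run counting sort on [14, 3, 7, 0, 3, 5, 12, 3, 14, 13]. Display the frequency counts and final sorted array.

Count array: [1, 0, 0, 3, 0, 1, 0, 1, 0, 0, 0, 0, 1, 1, 2]
(count[i] = number of elements equal to i)
Cumulative count: [1, 1, 1, 4, 4, 5, 5, 6, 6, 6, 6, 6, 7, 8, 10]
Sorted: [0, 3, 3, 3, 5, 7, 12, 13, 14, 14]


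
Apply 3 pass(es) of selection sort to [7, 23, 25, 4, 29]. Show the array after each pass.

Pass 1: Select minimum 4 at index 3, swap -> [4, 23, 25, 7, 29]
Pass 2: Select minimum 7 at index 3, swap -> [4, 7, 25, 23, 29]
Pass 3: Select minimum 23 at index 3, swap -> [4, 7, 23, 25, 29]


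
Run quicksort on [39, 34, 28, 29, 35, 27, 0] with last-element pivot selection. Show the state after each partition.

Partition 1: pivot=0 at index 0 -> [0, 34, 28, 29, 35, 27, 39]
Partition 2: pivot=39 at index 6 -> [0, 34, 28, 29, 35, 27, 39]
Partition 3: pivot=27 at index 1 -> [0, 27, 28, 29, 35, 34, 39]
Partition 4: pivot=34 at index 4 -> [0, 27, 28, 29, 34, 35, 39]
Partition 5: pivot=29 at index 3 -> [0, 27, 28, 29, 34, 35, 39]


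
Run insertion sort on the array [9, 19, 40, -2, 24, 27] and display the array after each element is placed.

First element 9 is already 'sorted'
Insert 19: shifted 0 elements -> [9, 19, 40, -2, 24, 27]
Insert 40: shifted 0 elements -> [9, 19, 40, -2, 24, 27]
Insert -2: shifted 3 elements -> [-2, 9, 19, 40, 24, 27]
Insert 24: shifted 1 elements -> [-2, 9, 19, 24, 40, 27]
Insert 27: shifted 1 elements -> [-2, 9, 19, 24, 27, 40]


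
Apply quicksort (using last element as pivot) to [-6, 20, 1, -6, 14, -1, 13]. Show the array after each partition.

Partition 1: pivot=13 at index 4 -> [-6, 1, -6, -1, 13, 20, 14]
Partition 2: pivot=-1 at index 2 -> [-6, -6, -1, 1, 13, 20, 14]
Partition 3: pivot=-6 at index 1 -> [-6, -6, -1, 1, 13, 20, 14]
Partition 4: pivot=14 at index 5 -> [-6, -6, -1, 1, 13, 14, 20]


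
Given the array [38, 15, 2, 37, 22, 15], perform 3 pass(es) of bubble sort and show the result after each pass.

After pass 1: [15, 2, 37, 22, 15, 38] (5 swaps)
After pass 2: [2, 15, 22, 15, 37, 38] (3 swaps)
After pass 3: [2, 15, 15, 22, 37, 38] (1 swaps)
Total swaps: 9


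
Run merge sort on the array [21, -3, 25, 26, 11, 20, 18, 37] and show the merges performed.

Divide and conquer:
  Merge [21] + [-3] -> [-3, 21]
  Merge [25] + [26] -> [25, 26]
  Merge [-3, 21] + [25, 26] -> [-3, 21, 25, 26]
  Merge [11] + [20] -> [11, 20]
  Merge [18] + [37] -> [18, 37]
  Merge [11, 20] + [18, 37] -> [11, 18, 20, 37]
  Merge [-3, 21, 25, 26] + [11, 18, 20, 37] -> [-3, 11, 18, 20, 21, 25, 26, 37]


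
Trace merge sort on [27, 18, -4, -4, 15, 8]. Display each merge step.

Divide and conquer:
  Merge [18] + [-4] -> [-4, 18]
  Merge [27] + [-4, 18] -> [-4, 18, 27]
  Merge [15] + [8] -> [8, 15]
  Merge [-4] + [8, 15] -> [-4, 8, 15]
  Merge [-4, 18, 27] + [-4, 8, 15] -> [-4, -4, 8, 15, 18, 27]


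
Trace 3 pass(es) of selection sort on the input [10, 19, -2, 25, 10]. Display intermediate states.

Pass 1: Select minimum -2 at index 2, swap -> [-2, 19, 10, 25, 10]
Pass 2: Select minimum 10 at index 2, swap -> [-2, 10, 19, 25, 10]
Pass 3: Select minimum 10 at index 4, swap -> [-2, 10, 10, 25, 19]


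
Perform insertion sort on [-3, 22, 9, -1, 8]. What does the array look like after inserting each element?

First element -3 is already 'sorted'
Insert 22: shifted 0 elements -> [-3, 22, 9, -1, 8]
Insert 9: shifted 1 elements -> [-3, 9, 22, -1, 8]
Insert -1: shifted 2 elements -> [-3, -1, 9, 22, 8]
Insert 8: shifted 2 elements -> [-3, -1, 8, 9, 22]


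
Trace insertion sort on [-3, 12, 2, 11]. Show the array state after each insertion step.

First element -3 is already 'sorted'
Insert 12: shifted 0 elements -> [-3, 12, 2, 11]
Insert 2: shifted 1 elements -> [-3, 2, 12, 11]
Insert 11: shifted 1 elements -> [-3, 2, 11, 12]


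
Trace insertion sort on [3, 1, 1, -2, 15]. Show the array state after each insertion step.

First element 3 is already 'sorted'
Insert 1: shifted 1 elements -> [1, 3, 1, -2, 15]
Insert 1: shifted 1 elements -> [1, 1, 3, -2, 15]
Insert -2: shifted 3 elements -> [-2, 1, 1, 3, 15]
Insert 15: shifted 0 elements -> [-2, 1, 1, 3, 15]


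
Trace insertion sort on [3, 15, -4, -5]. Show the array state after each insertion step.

First element 3 is already 'sorted'
Insert 15: shifted 0 elements -> [3, 15, -4, -5]
Insert -4: shifted 2 elements -> [-4, 3, 15, -5]
Insert -5: shifted 3 elements -> [-5, -4, 3, 15]


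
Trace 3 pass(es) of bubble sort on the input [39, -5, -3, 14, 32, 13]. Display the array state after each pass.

After pass 1: [-5, -3, 14, 32, 13, 39] (5 swaps)
After pass 2: [-5, -3, 14, 13, 32, 39] (1 swaps)
After pass 3: [-5, -3, 13, 14, 32, 39] (1 swaps)
Total swaps: 7


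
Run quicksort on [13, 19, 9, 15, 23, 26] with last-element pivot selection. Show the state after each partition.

Partition 1: pivot=26 at index 5 -> [13, 19, 9, 15, 23, 26]
Partition 2: pivot=23 at index 4 -> [13, 19, 9, 15, 23, 26]
Partition 3: pivot=15 at index 2 -> [13, 9, 15, 19, 23, 26]
Partition 4: pivot=9 at index 0 -> [9, 13, 15, 19, 23, 26]


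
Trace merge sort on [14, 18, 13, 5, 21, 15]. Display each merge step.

Divide and conquer:
  Merge [18] + [13] -> [13, 18]
  Merge [14] + [13, 18] -> [13, 14, 18]
  Merge [21] + [15] -> [15, 21]
  Merge [5] + [15, 21] -> [5, 15, 21]
  Merge [13, 14, 18] + [5, 15, 21] -> [5, 13, 14, 15, 18, 21]


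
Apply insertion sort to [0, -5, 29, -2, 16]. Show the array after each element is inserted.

First element 0 is already 'sorted'
Insert -5: shifted 1 elements -> [-5, 0, 29, -2, 16]
Insert 29: shifted 0 elements -> [-5, 0, 29, -2, 16]
Insert -2: shifted 2 elements -> [-5, -2, 0, 29, 16]
Insert 16: shifted 1 elements -> [-5, -2, 0, 16, 29]


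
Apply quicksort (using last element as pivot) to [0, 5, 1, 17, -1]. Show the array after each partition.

Partition 1: pivot=-1 at index 0 -> [-1, 5, 1, 17, 0]
Partition 2: pivot=0 at index 1 -> [-1, 0, 1, 17, 5]
Partition 3: pivot=5 at index 3 -> [-1, 0, 1, 5, 17]


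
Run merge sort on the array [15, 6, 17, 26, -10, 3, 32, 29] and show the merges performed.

Divide and conquer:
  Merge [15] + [6] -> [6, 15]
  Merge [17] + [26] -> [17, 26]
  Merge [6, 15] + [17, 26] -> [6, 15, 17, 26]
  Merge [-10] + [3] -> [-10, 3]
  Merge [32] + [29] -> [29, 32]
  Merge [-10, 3] + [29, 32] -> [-10, 3, 29, 32]
  Merge [6, 15, 17, 26] + [-10, 3, 29, 32] -> [-10, 3, 6, 15, 17, 26, 29, 32]


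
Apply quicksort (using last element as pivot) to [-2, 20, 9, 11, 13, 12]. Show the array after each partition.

Partition 1: pivot=12 at index 3 -> [-2, 9, 11, 12, 13, 20]
Partition 2: pivot=11 at index 2 -> [-2, 9, 11, 12, 13, 20]
Partition 3: pivot=9 at index 1 -> [-2, 9, 11, 12, 13, 20]
Partition 4: pivot=20 at index 5 -> [-2, 9, 11, 12, 13, 20]


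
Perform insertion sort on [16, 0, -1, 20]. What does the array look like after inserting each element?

First element 16 is already 'sorted'
Insert 0: shifted 1 elements -> [0, 16, -1, 20]
Insert -1: shifted 2 elements -> [-1, 0, 16, 20]
Insert 20: shifted 0 elements -> [-1, 0, 16, 20]


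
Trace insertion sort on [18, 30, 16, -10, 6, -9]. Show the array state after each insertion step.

First element 18 is already 'sorted'
Insert 30: shifted 0 elements -> [18, 30, 16, -10, 6, -9]
Insert 16: shifted 2 elements -> [16, 18, 30, -10, 6, -9]
Insert -10: shifted 3 elements -> [-10, 16, 18, 30, 6, -9]
Insert 6: shifted 3 elements -> [-10, 6, 16, 18, 30, -9]
Insert -9: shifted 4 elements -> [-10, -9, 6, 16, 18, 30]


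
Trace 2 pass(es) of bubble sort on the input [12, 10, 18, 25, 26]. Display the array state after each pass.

After pass 1: [10, 12, 18, 25, 26] (1 swaps)
After pass 2: [10, 12, 18, 25, 26] (0 swaps)
Total swaps: 1


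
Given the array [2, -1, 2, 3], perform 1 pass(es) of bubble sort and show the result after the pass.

After pass 1: [-1, 2, 2, 3] (1 swaps)
Total swaps: 1


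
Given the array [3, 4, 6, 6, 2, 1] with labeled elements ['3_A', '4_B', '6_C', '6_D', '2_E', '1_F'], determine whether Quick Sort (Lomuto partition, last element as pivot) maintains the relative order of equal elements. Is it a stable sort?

Trace Quick Sort on the labeled array (the key is the number; the letter only tracks identity):
  Partition indices 0..5 around pivot 1_F -> [1_F, 4_B, 6_C, 6_D, 2_E, 3_A]
  Partition indices 1..5 around pivot 3_A -> [1_F, 2_E, 3_A, 6_D, 4_B, 6_C]
  Partition indices 3..5 around pivot 6_C -> [1_F, 2_E, 3_A, 6_D, 4_B, 6_C]
  Partition indices 3..4 around pivot 4_B -> [1_F, 2_E, 3_A, 4_B, 6_D, 6_C]
Final order: [1_F, 2_E, 3_A, 4_B, 6_D, 6_C]
Equal keys:
  value 6: originally 6_C, 6_D; after sorting 6_D, 6_C -> order changed
Equal keys were reordered, so Quick Sort is not stable: partition swaps elements across long distances and can reorder equal keys. (One such input is enough; an unstable sort may happen to preserve order on other inputs, but it gives no guarantee.)
Answer: Not stable


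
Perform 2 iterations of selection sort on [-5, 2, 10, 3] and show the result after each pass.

Pass 1: Select minimum -5 at index 0, swap -> [-5, 2, 10, 3]
Pass 2: Select minimum 2 at index 1, swap -> [-5, 2, 10, 3]


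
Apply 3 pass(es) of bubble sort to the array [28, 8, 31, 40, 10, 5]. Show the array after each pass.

After pass 1: [8, 28, 31, 10, 5, 40] (3 swaps)
After pass 2: [8, 28, 10, 5, 31, 40] (2 swaps)
After pass 3: [8, 10, 5, 28, 31, 40] (2 swaps)
Total swaps: 7


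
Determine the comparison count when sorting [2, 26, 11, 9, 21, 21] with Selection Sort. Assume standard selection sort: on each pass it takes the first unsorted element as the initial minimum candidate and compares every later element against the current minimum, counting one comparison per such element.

Pass 1: scan indices 1..5 for the minimum = 5 comparison(s); min is 2, place at index 0 -> [2, 26, 11, 9, 21, 21]
Pass 2: scan indices 2..5 for the minimum = 4 comparison(s); min is 9, place at index 1 -> [2, 9, 11, 26, 21, 21]
Pass 3: scan indices 3..5 for the minimum = 3 comparison(s); min is 11, place at index 2 -> [2, 9, 11, 26, 21, 21]
Pass 4: scan indices 4..5 for the minimum = 2 comparison(s); min is 21, place at index 3 -> [2, 9, 11, 21, 26, 21]
Pass 5: scan indices 5..5 for the minimum = 1 comparison(s); min is 21, place at index 4 -> [2, 9, 11, 21, 21, 26]
Selection sort always scans the whole unsorted suffix, so the count is (n-1) + (n-2) + ... + 1 = n(n-1)/2 = 6*5/2 = 15 regardless of the input order.
Total comparisons: 5 + 4 + 3 + 2 + 1 = 15


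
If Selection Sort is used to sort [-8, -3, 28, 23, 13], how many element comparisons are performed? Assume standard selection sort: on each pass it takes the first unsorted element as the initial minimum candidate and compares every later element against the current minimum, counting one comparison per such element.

Pass 1: scan indices 1..4 for the minimum = 4 comparison(s); min is -8, place at index 0 -> [-8, -3, 28, 23, 13]
Pass 2: scan indices 2..4 for the minimum = 3 comparison(s); min is -3, place at index 1 -> [-8, -3, 28, 23, 13]
Pass 3: scan indices 3..4 for the minimum = 2 comparison(s); min is 13, place at index 2 -> [-8, -3, 13, 23, 28]
Pass 4: scan indices 4..4 for the minimum = 1 comparison(s); min is 23, place at index 3 -> [-8, -3, 13, 23, 28]
Selection sort always scans the whole unsorted suffix, so the count is (n-1) + (n-2) + ... + 1 = n(n-1)/2 = 5*4/2 = 10 regardless of the input order.
Total comparisons: 4 + 3 + 2 + 1 = 10


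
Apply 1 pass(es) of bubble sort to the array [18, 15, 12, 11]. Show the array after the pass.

After pass 1: [15, 12, 11, 18] (3 swaps)
Total swaps: 3


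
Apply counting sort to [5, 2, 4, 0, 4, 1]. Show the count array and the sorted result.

Count array: [1, 1, 1, 0, 2, 1]
(count[i] = number of elements equal to i)
Cumulative count: [1, 2, 3, 3, 5, 6]
Sorted: [0, 1, 2, 4, 4, 5]


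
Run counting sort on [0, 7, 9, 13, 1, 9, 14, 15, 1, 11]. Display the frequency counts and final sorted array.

Count array: [1, 2, 0, 0, 0, 0, 0, 1, 0, 2, 0, 1, 0, 1, 1, 1]
(count[i] = number of elements equal to i)
Cumulative count: [1, 3, 3, 3, 3, 3, 3, 4, 4, 6, 6, 7, 7, 8, 9, 10]
Sorted: [0, 1, 1, 7, 9, 9, 11, 13, 14, 15]


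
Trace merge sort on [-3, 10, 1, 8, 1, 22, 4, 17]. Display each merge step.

Divide and conquer:
  Merge [-3] + [10] -> [-3, 10]
  Merge [1] + [8] -> [1, 8]
  Merge [-3, 10] + [1, 8] -> [-3, 1, 8, 10]
  Merge [1] + [22] -> [1, 22]
  Merge [4] + [17] -> [4, 17]
  Merge [1, 22] + [4, 17] -> [1, 4, 17, 22]
  Merge [-3, 1, 8, 10] + [1, 4, 17, 22] -> [-3, 1, 1, 4, 8, 10, 17, 22]


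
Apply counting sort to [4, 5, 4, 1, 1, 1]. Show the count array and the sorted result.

Count array: [0, 3, 0, 0, 2, 1]
(count[i] = number of elements equal to i)
Cumulative count: [0, 3, 3, 3, 5, 6]
Sorted: [1, 1, 1, 4, 4, 5]


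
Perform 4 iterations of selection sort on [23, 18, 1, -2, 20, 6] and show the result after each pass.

Pass 1: Select minimum -2 at index 3, swap -> [-2, 18, 1, 23, 20, 6]
Pass 2: Select minimum 1 at index 2, swap -> [-2, 1, 18, 23, 20, 6]
Pass 3: Select minimum 6 at index 5, swap -> [-2, 1, 6, 23, 20, 18]
Pass 4: Select minimum 18 at index 5, swap -> [-2, 1, 6, 18, 20, 23]


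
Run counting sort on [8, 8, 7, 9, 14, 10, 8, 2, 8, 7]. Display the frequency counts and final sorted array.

Count array: [0, 0, 1, 0, 0, 0, 0, 2, 4, 1, 1, 0, 0, 0, 1]
(count[i] = number of elements equal to i)
Cumulative count: [0, 0, 1, 1, 1, 1, 1, 3, 7, 8, 9, 9, 9, 9, 10]
Sorted: [2, 7, 7, 8, 8, 8, 8, 9, 10, 14]


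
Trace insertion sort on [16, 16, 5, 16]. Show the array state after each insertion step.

First element 16 is already 'sorted'
Insert 16: shifted 0 elements -> [16, 16, 5, 16]
Insert 5: shifted 2 elements -> [5, 16, 16, 16]
Insert 16: shifted 0 elements -> [5, 16, 16, 16]


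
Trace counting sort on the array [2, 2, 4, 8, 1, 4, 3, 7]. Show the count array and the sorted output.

Count array: [0, 1, 2, 1, 2, 0, 0, 1, 1]
(count[i] = number of elements equal to i)
Cumulative count: [0, 1, 3, 4, 6, 6, 6, 7, 8]
Sorted: [1, 2, 2, 3, 4, 4, 7, 8]


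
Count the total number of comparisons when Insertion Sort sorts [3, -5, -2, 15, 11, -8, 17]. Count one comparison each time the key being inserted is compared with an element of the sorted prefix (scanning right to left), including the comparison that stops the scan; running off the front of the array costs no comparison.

Insert -5: 3 > -5 (shift), reached front = 1 comparison(s) -> [-5, 3, -2, 15, 11, -8, 17]
Insert -2: 3 > -2 (shift), -5 <= -2 (stop) = 2 comparison(s) -> [-5, -2, 3, 15, 11, -8, 17]
Insert 15: 3 <= 15 (stop) = 1 comparison(s) -> [-5, -2, 3, 15, 11, -8, 17]
Insert 11: 15 > 11 (shift), 3 <= 11 (stop) = 2 comparison(s) -> [-5, -2, 3, 11, 15, -8, 17]
Insert -8: 15 > -8 (shift), 11 > -8 (shift), 3 > -8 (shift), -2 > -8 (shift), -5 > -8 (shift), reached front = 5 comparison(s) -> [-8, -5, -2, 3, 11, 15, 17]
Insert 17: 15 <= 17 (stop) = 1 comparison(s) -> [-8, -5, -2, 3, 11, 15, 17]
Total comparisons: 1 + 2 + 1 + 2 + 5 + 1 = 12


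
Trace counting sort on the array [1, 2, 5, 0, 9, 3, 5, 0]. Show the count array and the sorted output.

Count array: [2, 1, 1, 1, 0, 2, 0, 0, 0, 1]
(count[i] = number of elements equal to i)
Cumulative count: [2, 3, 4, 5, 5, 7, 7, 7, 7, 8]
Sorted: [0, 0, 1, 2, 3, 5, 5, 9]


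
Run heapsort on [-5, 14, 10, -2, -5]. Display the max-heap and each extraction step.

Build heap: [14, -2, 10, -5, -5]
Extract 14: [10, -2, -5, -5, 14]
Extract 10: [-2, -5, -5, 10, 14]
Extract -2: [-5, -5, -2, 10, 14]
Extract -5: [-5, -5, -2, 10, 14]


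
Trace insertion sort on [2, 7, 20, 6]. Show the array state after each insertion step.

First element 2 is already 'sorted'
Insert 7: shifted 0 elements -> [2, 7, 20, 6]
Insert 20: shifted 0 elements -> [2, 7, 20, 6]
Insert 6: shifted 2 elements -> [2, 6, 7, 20]


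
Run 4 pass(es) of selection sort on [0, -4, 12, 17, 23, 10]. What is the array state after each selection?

Pass 1: Select minimum -4 at index 1, swap -> [-4, 0, 12, 17, 23, 10]
Pass 2: Select minimum 0 at index 1, swap -> [-4, 0, 12, 17, 23, 10]
Pass 3: Select minimum 10 at index 5, swap -> [-4, 0, 10, 17, 23, 12]
Pass 4: Select minimum 12 at index 5, swap -> [-4, 0, 10, 12, 23, 17]


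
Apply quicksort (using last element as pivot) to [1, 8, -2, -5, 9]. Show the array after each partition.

Partition 1: pivot=9 at index 4 -> [1, 8, -2, -5, 9]
Partition 2: pivot=-5 at index 0 -> [-5, 8, -2, 1, 9]
Partition 3: pivot=1 at index 2 -> [-5, -2, 1, 8, 9]


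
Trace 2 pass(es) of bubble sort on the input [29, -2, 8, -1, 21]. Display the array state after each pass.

After pass 1: [-2, 8, -1, 21, 29] (4 swaps)
After pass 2: [-2, -1, 8, 21, 29] (1 swaps)
Total swaps: 5


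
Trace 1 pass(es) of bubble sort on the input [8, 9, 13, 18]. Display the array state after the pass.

After pass 1: [8, 9, 13, 18] (0 swaps)
Total swaps: 0


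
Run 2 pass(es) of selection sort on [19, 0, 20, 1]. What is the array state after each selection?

Pass 1: Select minimum 0 at index 1, swap -> [0, 19, 20, 1]
Pass 2: Select minimum 1 at index 3, swap -> [0, 1, 20, 19]


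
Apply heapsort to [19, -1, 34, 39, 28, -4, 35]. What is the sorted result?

Build heap: [39, 28, 35, -1, 19, -4, 34]
Extract 39: [35, 28, 34, -1, 19, -4, 39]
Extract 35: [34, 28, -4, -1, 19, 35, 39]
Extract 34: [28, 19, -4, -1, 34, 35, 39]
Extract 28: [19, -1, -4, 28, 34, 35, 39]
Extract 19: [-1, -4, 19, 28, 34, 35, 39]
Extract -1: [-4, -1, 19, 28, 34, 35, 39]


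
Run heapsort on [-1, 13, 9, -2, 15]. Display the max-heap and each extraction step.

Build heap: [15, 13, 9, -2, -1]
Extract 15: [13, -1, 9, -2, 15]
Extract 13: [9, -1, -2, 13, 15]
Extract 9: [-1, -2, 9, 13, 15]
Extract -1: [-2, -1, 9, 13, 15]


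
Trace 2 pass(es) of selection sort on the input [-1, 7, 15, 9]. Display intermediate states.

Pass 1: Select minimum -1 at index 0, swap -> [-1, 7, 15, 9]
Pass 2: Select minimum 7 at index 1, swap -> [-1, 7, 15, 9]


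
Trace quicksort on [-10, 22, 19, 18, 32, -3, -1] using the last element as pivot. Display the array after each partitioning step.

Partition 1: pivot=-1 at index 2 -> [-10, -3, -1, 18, 32, 22, 19]
Partition 2: pivot=-3 at index 1 -> [-10, -3, -1, 18, 32, 22, 19]
Partition 3: pivot=19 at index 4 -> [-10, -3, -1, 18, 19, 22, 32]
Partition 4: pivot=32 at index 6 -> [-10, -3, -1, 18, 19, 22, 32]


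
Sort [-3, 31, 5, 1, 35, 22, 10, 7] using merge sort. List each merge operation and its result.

Divide and conquer:
  Merge [-3] + [31] -> [-3, 31]
  Merge [5] + [1] -> [1, 5]
  Merge [-3, 31] + [1, 5] -> [-3, 1, 5, 31]
  Merge [35] + [22] -> [22, 35]
  Merge [10] + [7] -> [7, 10]
  Merge [22, 35] + [7, 10] -> [7, 10, 22, 35]
  Merge [-3, 1, 5, 31] + [7, 10, 22, 35] -> [-3, 1, 5, 7, 10, 22, 31, 35]


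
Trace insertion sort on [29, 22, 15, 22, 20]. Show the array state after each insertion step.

First element 29 is already 'sorted'
Insert 22: shifted 1 elements -> [22, 29, 15, 22, 20]
Insert 15: shifted 2 elements -> [15, 22, 29, 22, 20]
Insert 22: shifted 1 elements -> [15, 22, 22, 29, 20]
Insert 20: shifted 3 elements -> [15, 20, 22, 22, 29]


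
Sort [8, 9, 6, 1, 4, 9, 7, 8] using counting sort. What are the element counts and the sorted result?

Count array: [0, 1, 0, 0, 1, 0, 1, 1, 2, 2]
(count[i] = number of elements equal to i)
Cumulative count: [0, 1, 1, 1, 2, 2, 3, 4, 6, 8]
Sorted: [1, 4, 6, 7, 8, 8, 9, 9]


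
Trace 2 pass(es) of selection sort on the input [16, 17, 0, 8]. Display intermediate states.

Pass 1: Select minimum 0 at index 2, swap -> [0, 17, 16, 8]
Pass 2: Select minimum 8 at index 3, swap -> [0, 8, 16, 17]


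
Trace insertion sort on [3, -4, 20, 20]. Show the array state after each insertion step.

First element 3 is already 'sorted'
Insert -4: shifted 1 elements -> [-4, 3, 20, 20]
Insert 20: shifted 0 elements -> [-4, 3, 20, 20]
Insert 20: shifted 0 elements -> [-4, 3, 20, 20]


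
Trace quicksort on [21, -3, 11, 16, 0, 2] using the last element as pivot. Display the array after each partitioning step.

Partition 1: pivot=2 at index 2 -> [-3, 0, 2, 16, 21, 11]
Partition 2: pivot=0 at index 1 -> [-3, 0, 2, 16, 21, 11]
Partition 3: pivot=11 at index 3 -> [-3, 0, 2, 11, 21, 16]
Partition 4: pivot=16 at index 4 -> [-3, 0, 2, 11, 16, 21]


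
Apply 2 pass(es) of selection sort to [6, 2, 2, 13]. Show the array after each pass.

Pass 1: Select minimum 2 at index 1, swap -> [2, 6, 2, 13]
Pass 2: Select minimum 2 at index 2, swap -> [2, 2, 6, 13]


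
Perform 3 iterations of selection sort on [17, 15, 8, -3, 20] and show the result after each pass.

Pass 1: Select minimum -3 at index 3, swap -> [-3, 15, 8, 17, 20]
Pass 2: Select minimum 8 at index 2, swap -> [-3, 8, 15, 17, 20]
Pass 3: Select minimum 15 at index 2, swap -> [-3, 8, 15, 17, 20]


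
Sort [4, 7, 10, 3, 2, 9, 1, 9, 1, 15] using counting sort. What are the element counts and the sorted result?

Count array: [0, 2, 1, 1, 1, 0, 0, 1, 0, 2, 1, 0, 0, 0, 0, 1]
(count[i] = number of elements equal to i)
Cumulative count: [0, 2, 3, 4, 5, 5, 5, 6, 6, 8, 9, 9, 9, 9, 9, 10]
Sorted: [1, 1, 2, 3, 4, 7, 9, 9, 10, 15]


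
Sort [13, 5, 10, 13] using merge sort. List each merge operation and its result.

Divide and conquer:
  Merge [13] + [5] -> [5, 13]
  Merge [10] + [13] -> [10, 13]
  Merge [5, 13] + [10, 13] -> [5, 10, 13, 13]


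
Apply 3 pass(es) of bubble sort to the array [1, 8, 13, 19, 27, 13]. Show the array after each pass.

After pass 1: [1, 8, 13, 19, 13, 27] (1 swaps)
After pass 2: [1, 8, 13, 13, 19, 27] (1 swaps)
After pass 3: [1, 8, 13, 13, 19, 27] (0 swaps)
Total swaps: 2


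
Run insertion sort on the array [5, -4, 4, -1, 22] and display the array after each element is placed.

First element 5 is already 'sorted'
Insert -4: shifted 1 elements -> [-4, 5, 4, -1, 22]
Insert 4: shifted 1 elements -> [-4, 4, 5, -1, 22]
Insert -1: shifted 2 elements -> [-4, -1, 4, 5, 22]
Insert 22: shifted 0 elements -> [-4, -1, 4, 5, 22]


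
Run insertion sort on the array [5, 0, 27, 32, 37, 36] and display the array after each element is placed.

First element 5 is already 'sorted'
Insert 0: shifted 1 elements -> [0, 5, 27, 32, 37, 36]
Insert 27: shifted 0 elements -> [0, 5, 27, 32, 37, 36]
Insert 32: shifted 0 elements -> [0, 5, 27, 32, 37, 36]
Insert 37: shifted 0 elements -> [0, 5, 27, 32, 37, 36]
Insert 36: shifted 1 elements -> [0, 5, 27, 32, 36, 37]


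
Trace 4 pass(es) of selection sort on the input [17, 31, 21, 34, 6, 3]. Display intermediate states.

Pass 1: Select minimum 3 at index 5, swap -> [3, 31, 21, 34, 6, 17]
Pass 2: Select minimum 6 at index 4, swap -> [3, 6, 21, 34, 31, 17]
Pass 3: Select minimum 17 at index 5, swap -> [3, 6, 17, 34, 31, 21]
Pass 4: Select minimum 21 at index 5, swap -> [3, 6, 17, 21, 31, 34]


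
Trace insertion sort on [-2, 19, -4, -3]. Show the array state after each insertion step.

First element -2 is already 'sorted'
Insert 19: shifted 0 elements -> [-2, 19, -4, -3]
Insert -4: shifted 2 elements -> [-4, -2, 19, -3]
Insert -3: shifted 2 elements -> [-4, -3, -2, 19]


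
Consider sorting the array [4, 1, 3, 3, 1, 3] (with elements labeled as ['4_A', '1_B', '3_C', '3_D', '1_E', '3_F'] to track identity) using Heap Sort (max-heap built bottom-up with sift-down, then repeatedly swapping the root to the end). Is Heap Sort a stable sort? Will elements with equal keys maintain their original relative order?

Trace Heap Sort on the labeled array (the key is the number; the letter only tracks identity):
  Build max-heap: [4_A, 3_D, 3_C, 1_B, 1_E, 3_F]
  Swap root 4_A to index 5, re-heapify first 5 -> [3_F, 3_D, 3_C, 1_B, 1_E, 4_A]
  Swap root 3_F to index 4, re-heapify first 4 -> [3_D, 1_E, 3_C, 1_B, 3_F, 4_A]
  Swap root 3_D to index 3, re-heapify first 3 -> [3_C, 1_E, 1_B, 3_D, 3_F, 4_A]
  Swap root 3_C to index 2, re-heapify first 2 -> [1_B, 1_E, 3_C, 3_D, 3_F, 4_A]
  Swap root 1_B to index 1, re-heapify first 1 -> [1_E, 1_B, 3_C, 3_D, 3_F, 4_A]
Final order: [1_E, 1_B, 3_C, 3_D, 3_F, 4_A]
Equal keys:
  value 1: originally 1_B, 1_E; after sorting 1_E, 1_B -> order changed
  value 3: originally 3_C, 3_D, 3_F; after sorting 3_C, 3_D, 3_F -> order preserved
Equal keys were reordered, so Heap Sort is not stable: heap construction and root-to-end swaps move elements without regard to the original order of equal keys. (One such input is enough; an unstable sort may happen to preserve order on other inputs, but it gives no guarantee.)
Answer: Not stable


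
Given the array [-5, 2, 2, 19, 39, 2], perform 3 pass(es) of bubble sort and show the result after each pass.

After pass 1: [-5, 2, 2, 19, 2, 39] (1 swaps)
After pass 2: [-5, 2, 2, 2, 19, 39] (1 swaps)
After pass 3: [-5, 2, 2, 2, 19, 39] (0 swaps)
Total swaps: 2


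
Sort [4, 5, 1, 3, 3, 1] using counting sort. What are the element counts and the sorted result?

Count array: [0, 2, 0, 2, 1, 1]
(count[i] = number of elements equal to i)
Cumulative count: [0, 2, 2, 4, 5, 6]
Sorted: [1, 1, 3, 3, 4, 5]
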